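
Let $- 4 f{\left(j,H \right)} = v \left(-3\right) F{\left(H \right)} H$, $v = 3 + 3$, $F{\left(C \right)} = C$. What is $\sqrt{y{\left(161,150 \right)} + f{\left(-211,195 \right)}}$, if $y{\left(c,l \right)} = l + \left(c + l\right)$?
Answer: $\frac{7 \sqrt{14006}}{2} \approx 414.21$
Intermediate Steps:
$v = 6$
$f{\left(j,H \right)} = \frac{9 H^{2}}{2}$ ($f{\left(j,H \right)} = - \frac{6 \left(-3\right) H H}{4} = - \frac{- 18 H H}{4} = - \frac{\left(-18\right) H^{2}}{4} = \frac{9 H^{2}}{2}$)
$y{\left(c,l \right)} = c + 2 l$
$\sqrt{y{\left(161,150 \right)} + f{\left(-211,195 \right)}} = \sqrt{\left(161 + 2 \cdot 150\right) + \frac{9 \cdot 195^{2}}{2}} = \sqrt{\left(161 + 300\right) + \frac{9}{2} \cdot 38025} = \sqrt{461 + \frac{342225}{2}} = \sqrt{\frac{343147}{2}} = \frac{7 \sqrt{14006}}{2}$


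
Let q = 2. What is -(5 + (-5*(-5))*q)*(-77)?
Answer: 4235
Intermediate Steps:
-(5 + (-5*(-5))*q)*(-77) = -(5 - 5*(-5)*2)*(-77) = -(5 + 25*2)*(-77) = -(5 + 50)*(-77) = -1*55*(-77) = -55*(-77) = 4235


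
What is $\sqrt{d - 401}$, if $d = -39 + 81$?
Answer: $i \sqrt{359} \approx 18.947 i$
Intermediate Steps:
$d = 42$
$\sqrt{d - 401} = \sqrt{42 - 401} = \sqrt{-359} = i \sqrt{359}$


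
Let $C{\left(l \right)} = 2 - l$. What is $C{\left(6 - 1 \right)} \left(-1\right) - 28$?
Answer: $-25$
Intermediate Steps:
$C{\left(6 - 1 \right)} \left(-1\right) - 28 = \left(2 - \left(6 - 1\right)\right) \left(-1\right) - 28 = \left(2 - 5\right) \left(-1\right) - 28 = \left(-3\right) \left(-1\right) - 28 = 3 - 28 = -25$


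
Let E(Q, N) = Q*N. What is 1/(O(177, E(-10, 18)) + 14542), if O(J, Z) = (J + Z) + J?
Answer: 1/14716 ≈ 6.7953e-5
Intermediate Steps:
E(Q, N) = N*Q
O(J, Z) = Z + 2*J
1/(O(177, E(-10, 18)) + 14542) = 1/((18*(-10) + 2*177) + 14542) = 1/((-180 + 354) + 14542) = 1/(174 + 14542) = 1/14716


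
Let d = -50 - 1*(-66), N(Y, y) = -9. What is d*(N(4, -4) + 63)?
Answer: 864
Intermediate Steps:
d = 16 (d = -50 + 66 = 16)
d*(N(4, -4) + 63) = 16*(-9 + 63) = 16*54 = 864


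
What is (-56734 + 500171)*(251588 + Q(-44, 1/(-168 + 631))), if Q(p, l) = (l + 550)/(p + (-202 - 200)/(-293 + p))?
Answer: 745120632809338409/6679238 ≈ 1.1156e+11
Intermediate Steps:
Q(p, l) = (550 + l)/(p - 402/(-293 + p))
(-56734 + 500171)*(251588 + Q(-44, 1/(-168 + 631))) = (-56734 + 500171)*(251588 + (161150 - 550*(-44) + 293/(-168 + 631) - 1*(-44)/(-168 + 631))/(402 - 1*(-44)² + 293*(-44))) = 443437*(251588 + (161150 + 24200 + 293/463 - 1*(-44)/463)/(402 - 1*1936 - 12892)) = 443437*(251588 + (161150 + 24200 + 293*(1/463) - 1*1/463*(-44))/(402 - 1936 - 12892)) = 443437*(251588 + (161150 + 24200 + 293/463 + 44/463)/(-14426)) = 443437*(251588 - 1/14426*85817387/463) = 443437*(251588 - 85817387/6679238) = 443437*(1680330312557/6679238) = 745120632809338409/6679238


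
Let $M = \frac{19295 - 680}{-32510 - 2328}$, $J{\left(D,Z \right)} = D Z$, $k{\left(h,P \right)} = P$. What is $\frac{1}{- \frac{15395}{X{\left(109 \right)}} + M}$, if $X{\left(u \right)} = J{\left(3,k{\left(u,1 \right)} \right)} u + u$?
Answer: $- \frac{7594684}{272223575} \approx -0.027899$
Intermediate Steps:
$X{\left(u \right)} = 4 u$ ($X{\left(u \right)} = 3 \cdot 1 u + u = 3 u + u = 4 u$)
$M = - \frac{18615}{34838}$ ($M = \frac{18615}{-34838} = 18615 \left(- \frac{1}{34838}\right) = - \frac{18615}{34838} \approx -0.53433$)
$\frac{1}{- \frac{15395}{X{\left(109 \right)}} + M} = \frac{1}{- \frac{15395}{4 \cdot 109} - \frac{18615}{34838}} = \frac{1}{- \frac{15395}{436} - \frac{18615}{34838}} = \frac{1}{- \frac{272223575}{7594684}} = - \frac{7594684}{272223575}$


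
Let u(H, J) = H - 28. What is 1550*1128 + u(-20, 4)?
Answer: 1748352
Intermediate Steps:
u(H, J) = -28 + H
1550*1128 + u(-20, 4) = 1550*1128 + (-28 - 20) = 1748400 - 48 = 1748352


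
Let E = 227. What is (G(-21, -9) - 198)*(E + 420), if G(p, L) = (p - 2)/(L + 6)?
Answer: -369437/3 ≈ -1.2315e+5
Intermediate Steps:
G(p, L) = (-2 + p)/(6 + L)
(G(-21, -9) - 198)*(E + 420) = ((-2 - 21)/(6 - 9) - 198)*(227 + 420) = (-23/(-3) - 198)*647 = (-⅓*(-23) - 198)*647 = (23/3 - 198)*647 = -571/3*647 = -369437/3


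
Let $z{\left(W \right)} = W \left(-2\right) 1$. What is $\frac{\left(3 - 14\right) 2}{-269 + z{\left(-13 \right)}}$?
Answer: $\frac{22}{243} \approx 0.090535$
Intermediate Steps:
$z{\left(W \right)} = - 2 W$ ($z{\left(W \right)} = - 2 W 1 = - 2 W$)
$\frac{\left(3 - 14\right) 2}{-269 + z{\left(-13 \right)}} = \frac{\left(3 - 14\right) 2}{-269 - -26} = \frac{\left(-11\right) 2}{-269 + 26} = - \frac{22}{-243} = \left(-22\right) \left(- \frac{1}{243}\right) = \frac{22}{243}$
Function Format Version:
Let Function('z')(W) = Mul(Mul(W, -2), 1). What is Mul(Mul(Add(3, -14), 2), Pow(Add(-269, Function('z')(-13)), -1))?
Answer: Rational(22, 243) ≈ 0.090535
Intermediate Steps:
Function('z')(W) = Mul(-2, W) (Function('z')(W) = Mul(Mul(-2, W), 1) = Mul(-2, W))
Mul(Mul(Add(3, -14), 2), Pow(Add(-269, Function('z')(-13)), -1)) = Mul(Mul(Add(3, -14), 2), Pow(Add(-269, Mul(-2, -13)), -1)) = Mul(Mul(-11, 2), Pow(Add(-269, 26), -1)) = Mul(-22, Pow(-243, -1)) = Mul(-22, Rational(-1, 243)) = Rational(22, 243)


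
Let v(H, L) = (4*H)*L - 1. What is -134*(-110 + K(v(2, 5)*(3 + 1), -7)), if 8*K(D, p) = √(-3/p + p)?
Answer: 14740 - 67*I*√322/28 ≈ 14740.0 - 42.938*I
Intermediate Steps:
v(H, L) = -1 + 4*H*L (v(H, L) = 4*H*L - 1 = -1 + 4*H*L)
K(D, p) = √(p - 3/p)/8 (K(D, p) = √(-3/p + p)/8 = √(p - 3/p)/8)
-134*(-110 + K(v(2, 5)*(3 + 1), -7)) = -134*(-110 + √(-7 - 3/(-7))/8) = -134*(-110 + √(-7 - 3*(-⅐))/8) = -134*(-110 + √(-7 + 3/7)/8) = -134*(-110 + √(-46/7)/8) = -134*(-110 + (I*√322/7)/8) = -134*(-110 + I*√322/56) = 14740 - 67*I*√322/28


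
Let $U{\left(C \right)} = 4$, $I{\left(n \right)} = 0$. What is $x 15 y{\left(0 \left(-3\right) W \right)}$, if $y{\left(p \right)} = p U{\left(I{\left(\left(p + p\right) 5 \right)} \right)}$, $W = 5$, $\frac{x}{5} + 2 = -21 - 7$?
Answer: $0$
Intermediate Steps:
$x = -150$ ($x = -10 + 5 \left(-21 - 7\right) = -10 + 5 \left(-28\right) = -10 - 140 = -150$)
$y{\left(p \right)} = 4 p$ ($y{\left(p \right)} = p 4 = 4 p$)
$x 15 y{\left(0 \left(-3\right) W \right)} = \left(-150\right) 15 \cdot 4 \cdot 0 \left(-3\right) 5 = - 2250 \cdot 4 \cdot 0 \cdot 5 = - 2250 \cdot 4 \cdot 0 = \left(-2250\right) 0 = 0$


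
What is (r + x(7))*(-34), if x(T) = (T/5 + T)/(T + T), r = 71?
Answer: -12172/5 ≈ -2434.4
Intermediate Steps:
x(T) = ⅗ (x(T) = (T*(⅕) + T)/((2*T)) = (T/5 + T)*(1/(2*T)) = (6*T/5)*(1/(2*T)) = ⅗)
(r + x(7))*(-34) = (71 + ⅗)*(-34) = (358/5)*(-34) = -12172/5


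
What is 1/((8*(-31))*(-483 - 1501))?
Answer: 1/492032 ≈ 2.0324e-6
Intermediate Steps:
1/((8*(-31))*(-483 - 1501)) = 1/(-248*(-1984)) = 1/492032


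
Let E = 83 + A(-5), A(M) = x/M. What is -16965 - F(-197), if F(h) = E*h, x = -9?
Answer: -1297/5 ≈ -259.40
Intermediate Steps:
A(M) = -9/M
E = 424/5 (E = 83 - 9/(-5) = 83 - 9*(-⅕) = 83 + 9/5 = 424/5 ≈ 84.800)
F(h) = 424*h/5
-16965 - F(-197) = -16965 - 424*(-197)/5 = -16965 - 1*(-83528/5) = -16965 + 83528/5 = -1297/5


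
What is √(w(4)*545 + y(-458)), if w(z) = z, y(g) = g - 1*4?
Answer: √1718 ≈ 41.449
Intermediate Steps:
y(g) = -4 + g (y(g) = g - 4 = -4 + g)
√(w(4)*545 + y(-458)) = √(4*545 + (-4 - 458)) = √(2180 - 462) = √1718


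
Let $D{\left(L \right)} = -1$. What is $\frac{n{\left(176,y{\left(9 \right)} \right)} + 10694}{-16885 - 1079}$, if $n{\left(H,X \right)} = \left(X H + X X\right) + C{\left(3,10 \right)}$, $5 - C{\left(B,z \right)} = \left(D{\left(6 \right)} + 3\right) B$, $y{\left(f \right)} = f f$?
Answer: $- \frac{15755}{8982} \approx -1.7541$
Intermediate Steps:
$y{\left(f \right)} = f^{2}$
$C{\left(B,z \right)} = 5 - 2 B$ ($C{\left(B,z \right)} = 5 - \left(-1 + 3\right) B = 5 - 2 B$)
$n{\left(H,X \right)} = -1 + X^{2} + H X$ ($n{\left(H,X \right)} = \left(X H + X X\right) + \left(5 - 6\right) = \left(H X + X^{2}\right) + \left(5 - 6\right) = \left(X^{2} + H X\right) - 1 = -1 + X^{2} + H X$)
$\frac{n{\left(176,y{\left(9 \right)} \right)} + 10694}{-16885 - 1079} = \frac{\left(-1 + \left(9^{2}\right)^{2} + 176 \cdot 9^{2}\right) + 10694}{-16885 - 1079} = \frac{\left(-1 + 81^{2} + 176 \cdot 81\right) + 10694}{-17964} = \left(\left(-1 + 6561 + 14256\right) + 10694\right) \left(- \frac{1}{17964}\right) = \left(20816 + 10694\right) \left(- \frac{1}{17964}\right) = 31510 \left(- \frac{1}{17964}\right) = - \frac{15755}{8982}$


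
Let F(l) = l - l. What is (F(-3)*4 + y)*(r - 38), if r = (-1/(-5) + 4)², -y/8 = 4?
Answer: 16288/25 ≈ 651.52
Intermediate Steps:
F(l) = 0
y = -32 (y = -8*4 = -32)
r = 441/25 (r = (-1*(-⅕) + 4)² = (⅕ + 4)² = (21/5)² = 441/25 ≈ 17.640)
(F(-3)*4 + y)*(r - 38) = (0*4 - 32)*(441/25 - 38) = (0 - 32)*(-509/25) = -32*(-509/25) = 16288/25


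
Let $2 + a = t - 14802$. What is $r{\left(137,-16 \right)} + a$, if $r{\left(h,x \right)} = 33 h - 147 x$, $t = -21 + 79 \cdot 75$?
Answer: $-2027$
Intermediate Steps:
$t = 5904$ ($t = -21 + 5925 = 5904$)
$a = -8900$ ($a = -2 + \left(5904 - 14802\right) = -2 - 8898 = -8900$)
$r{\left(h,x \right)} = - 147 x + 33 h$
$r{\left(137,-16 \right)} + a = \left(\left(-147\right) \left(-16\right) + 33 \cdot 137\right) - 8900 = \left(2352 + 4521\right) - 8900 = 6873 - 8900 = -2027$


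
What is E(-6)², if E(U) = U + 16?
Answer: 100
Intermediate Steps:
E(U) = 16 + U
E(-6)² = (16 - 6)² = 10² = 100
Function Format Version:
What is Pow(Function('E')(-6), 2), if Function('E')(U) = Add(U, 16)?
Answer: 100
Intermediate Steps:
Function('E')(U) = Add(16, U)
Pow(Function('E')(-6), 2) = Pow(Add(16, -6), 2) = Pow(10, 2) = 100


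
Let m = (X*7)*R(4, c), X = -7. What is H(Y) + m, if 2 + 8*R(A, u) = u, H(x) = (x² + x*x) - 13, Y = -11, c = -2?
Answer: 507/2 ≈ 253.50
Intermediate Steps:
H(x) = -13 + 2*x² (H(x) = (x² + x²) - 13 = 2*x² - 13 = -13 + 2*x²)
R(A, u) = -¼ + u/8
m = 49/2 (m = (-7*7)*(-¼ + (⅛)*(-2)) = -49*(-¼ - ¼) = -49*(-½) = 49/2 ≈ 24.500)
H(Y) + m = (-13 + 2*(-11)²) + 49/2 = (-13 + 2*121) + 49/2 = (-13 + 242) + 49/2 = 229 + 49/2 = 507/2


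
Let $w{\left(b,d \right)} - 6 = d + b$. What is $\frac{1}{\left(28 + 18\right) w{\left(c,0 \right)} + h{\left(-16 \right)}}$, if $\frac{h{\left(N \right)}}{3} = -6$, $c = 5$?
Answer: $\frac{1}{488} \approx 0.0020492$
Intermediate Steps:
$h{\left(N \right)} = -18$ ($h{\left(N \right)} = 3 \left(-6\right) = -18$)
$w{\left(b,d \right)} = 6 + b + d$ ($w{\left(b,d \right)} = 6 + \left(d + b\right) = 6 + \left(b + d\right) = 6 + b + d$)
$\frac{1}{\left(28 + 18\right) w{\left(c,0 \right)} + h{\left(-16 \right)}} = \frac{1}{\left(28 + 18\right) \left(6 + 5 + 0\right) - 18} = \frac{1}{46 \cdot 11 - 18} = \frac{1}{506 - 18} = \frac{1}{488}$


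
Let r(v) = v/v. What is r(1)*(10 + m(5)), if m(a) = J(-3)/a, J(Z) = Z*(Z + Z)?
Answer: 68/5 ≈ 13.600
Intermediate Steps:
J(Z) = 2*Z² (J(Z) = Z*(2*Z) = 2*Z²)
r(v) = 1
m(a) = 18/a (m(a) = (2*(-3)²)/a = (2*9)/a = 18/a)
r(1)*(10 + m(5)) = 1*(10 + 18/5) = 1*(68/5) = 68/5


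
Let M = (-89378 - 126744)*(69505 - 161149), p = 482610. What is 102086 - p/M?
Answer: 336990727654373/3301047428 ≈ 1.0209e+5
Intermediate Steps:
M = 19806284568 (M = -216122*(-91644) = 19806284568)
102086 - p/M = 102086 - 482610/19806284568 = 102086 - 1*80435/3301047428 = 102086 - 80435/3301047428 = 336990727654373/3301047428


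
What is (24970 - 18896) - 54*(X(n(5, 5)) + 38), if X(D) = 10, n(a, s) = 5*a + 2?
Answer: 3482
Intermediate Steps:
n(a, s) = 2 + 5*a
(24970 - 18896) - 54*(X(n(5, 5)) + 38) = (24970 - 18896) - 54*(10 + 38) = 6074 - 54*48 = 6074 - 2592 = 3482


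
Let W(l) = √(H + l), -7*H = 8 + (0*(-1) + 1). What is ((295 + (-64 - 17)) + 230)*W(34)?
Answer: 444*√1603/7 ≈ 2539.5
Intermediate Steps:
H = -9/7 (H = -(8 + (0*(-1) + 1))/7 = -(8 + (0 + 1))/7 = -(8 + 1)/7 = -⅐*9 = -9/7 ≈ -1.2857)
W(l) = √(-9/7 + l)
((295 + (-64 - 17)) + 230)*W(34) = ((295 + (-64 - 17)) + 230)*(√(-63 + 49*34)/7) = ((295 - 81) + 230)*(√(-63 + 1666)/7) = (214 + 230)*(√1603/7) = 444*(√1603/7) = 444*√1603/7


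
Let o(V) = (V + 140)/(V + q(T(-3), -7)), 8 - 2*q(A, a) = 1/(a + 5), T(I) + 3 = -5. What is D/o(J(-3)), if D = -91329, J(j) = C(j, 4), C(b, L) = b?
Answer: -456645/548 ≈ -833.29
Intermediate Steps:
T(I) = -8 (T(I) = -3 - 5 = -8)
J(j) = j
q(A, a) = 4 - 1/(2*(5 + a)) (q(A, a) = 4 - 1/(2*(a + 5)) = 4 - 1/(2*(5 + a)))
o(V) = (140 + V)/(17/4 + V) (o(V) = (V + 140)/(V + (39 + 8*(-7))/(2*(5 - 7))) = (140 + V)/(V + (1/2)*(39 - 56)/(-2)) = (140 + V)/(V + (1/2)*(-1/2)*(-17)) = (140 + V)/(V + 17/4) = (140 + V)/(17/4 + V))
D/o(J(-3)) = -91329*(17 + 4*(-3))/(4*(140 - 3)) = -91329/(4*137/(17 - 12)) = -91329/(4*137/5) = -91329/(4*(1/5)*137) = -91329/548/5 = -91329*5/548 = -456645/548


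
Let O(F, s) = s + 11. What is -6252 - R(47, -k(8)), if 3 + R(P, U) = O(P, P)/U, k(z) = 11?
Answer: -68681/11 ≈ -6243.7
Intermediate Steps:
O(F, s) = 11 + s
R(P, U) = -3 + (11 + P)/U
-6252 - R(47, -k(8)) = -6252 - (11 + 47 - (-3)*11)/((-1*11)) = -6252 - (11 + 47 - 3*(-11))/(-11) = -6252 - (-1)*(11 + 47 + 33)/11 = -6252 - (-1)*91/11 = -6252 - 1*(-91/11) = -6252 + 91/11 = -68681/11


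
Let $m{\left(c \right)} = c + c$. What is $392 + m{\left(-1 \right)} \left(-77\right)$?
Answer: $546$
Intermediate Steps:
$m{\left(c \right)} = 2 c$
$392 + m{\left(-1 \right)} \left(-77\right) = 392 + 2 \left(-1\right) \left(-77\right) = 392 - -154 = 392 + 154 = 546$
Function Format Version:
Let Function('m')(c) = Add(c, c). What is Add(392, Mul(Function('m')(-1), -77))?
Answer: 546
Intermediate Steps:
Function('m')(c) = Mul(2, c)
Add(392, Mul(Function('m')(-1), -77)) = Add(392, Mul(Mul(2, -1), -77)) = Add(392, Mul(-2, -77)) = Add(392, 154) = 546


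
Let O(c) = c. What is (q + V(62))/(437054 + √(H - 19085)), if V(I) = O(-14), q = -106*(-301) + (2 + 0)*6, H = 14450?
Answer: 13943770816/191016203551 - 95712*I*√515/191016203551 ≈ 0.072998 - 1.1371e-5*I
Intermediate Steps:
q = 31918 (q = 31906 + 2*6 = 31906 + 12 = 31918)
V(I) = -14
(q + V(62))/(437054 + √(H - 19085)) = (31918 - 14)/(437054 + √(14450 - 19085)) = 31904/(437054 + √(-4635)) = 31904/(437054 + 3*I*√515)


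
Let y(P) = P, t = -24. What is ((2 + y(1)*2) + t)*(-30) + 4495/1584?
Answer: 954895/1584 ≈ 602.84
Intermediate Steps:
((2 + y(1)*2) + t)*(-30) + 4495/1584 = ((2 + 1*2) - 24)*(-30) + 4495/1584 = ((2 + 2) - 24)*(-30) + 4495*(1/1584) = (4 - 24)*(-30) + 4495/1584 = -20*(-30) + 4495/1584 = 600 + 4495/1584 = 954895/1584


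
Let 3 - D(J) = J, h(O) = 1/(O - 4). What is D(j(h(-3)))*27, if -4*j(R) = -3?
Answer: 243/4 ≈ 60.750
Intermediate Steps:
h(O) = 1/(-4 + O)
j(R) = 3/4 (j(R) = -1/4*(-3) = 3/4)
D(J) = 3 - J
D(j(h(-3)))*27 = (3 - 1*3/4)*27 = (3 - 3/4)*27 = (9/4)*27 = 243/4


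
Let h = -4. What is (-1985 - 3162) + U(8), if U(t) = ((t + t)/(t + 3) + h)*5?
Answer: -56757/11 ≈ -5159.7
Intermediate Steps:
U(t) = -20 + 10*t/(3 + t) (U(t) = ((t + t)/(t + 3) - 4)*5 = ((2*t)/(3 + t) - 4)*5 = (2*t/(3 + t) - 4)*5 = (-4 + 2*t/(3 + t))*5 = -20 + 10*t/(3 + t))
(-1985 - 3162) + U(8) = (-1985 - 3162) + 10*(-6 - 1*8)/(3 + 8) = -5147 + 10*(-6 - 8)/11 = -5147 + 10*(1/11)*(-14) = -5147 - 140/11 = -56757/11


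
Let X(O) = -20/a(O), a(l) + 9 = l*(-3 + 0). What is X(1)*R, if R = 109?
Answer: 545/3 ≈ 181.67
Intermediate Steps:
a(l) = -9 - 3*l (a(l) = -9 + l*(-3 + 0) = -9 + l*(-3) = -9 - 3*l)
X(O) = -20/(-9 - 3*O)
X(1)*R = (20/(3*(3 + 1)))*109 = ((20/3)/4)*109 = ((20/3)*(1/4))*109 = (5/3)*109 = 545/3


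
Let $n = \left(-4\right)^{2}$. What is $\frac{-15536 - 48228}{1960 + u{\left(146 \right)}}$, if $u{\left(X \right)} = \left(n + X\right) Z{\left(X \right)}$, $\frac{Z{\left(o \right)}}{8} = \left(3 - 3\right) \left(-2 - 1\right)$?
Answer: $- \frac{15941}{490} \approx -32.533$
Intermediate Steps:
$n = 16$
$Z{\left(o \right)} = 0$ ($Z{\left(o \right)} = 8 \left(3 - 3\right) \left(-2 - 1\right) = 8 \cdot 0 \left(-3\right) = 8 \cdot 0 = 0$)
$u{\left(X \right)} = 0$ ($u{\left(X \right)} = \left(16 + X\right) 0 = 0$)
$\frac{-15536 - 48228}{1960 + u{\left(146 \right)}} = \frac{-15536 - 48228}{1960 + 0} = - \frac{63764}{1960} = \left(-63764\right) \frac{1}{1960} = - \frac{15941}{490}$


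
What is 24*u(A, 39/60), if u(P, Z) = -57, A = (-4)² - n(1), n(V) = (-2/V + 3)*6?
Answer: -1368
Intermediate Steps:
n(V) = 18 - 12/V (n(V) = (3 - 2/V)*6 = 18 - 12/V)
A = 10 (A = (-4)² - (18 - 12/1) = 16 - (18 - 12*1) = 16 - (18 - 12) = 16 - 1*6 = 16 - 6 = 10)
24*u(A, 39/60) = 24*(-57) = -1368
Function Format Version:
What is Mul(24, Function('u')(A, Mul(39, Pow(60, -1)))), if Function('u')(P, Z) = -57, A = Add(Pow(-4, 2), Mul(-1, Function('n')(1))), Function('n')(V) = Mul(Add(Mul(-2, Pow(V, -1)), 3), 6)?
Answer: -1368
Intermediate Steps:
Function('n')(V) = Add(18, Mul(-12, Pow(V, -1))) (Function('n')(V) = Mul(Add(3, Mul(-2, Pow(V, -1))), 6) = Add(18, Mul(-12, Pow(V, -1))))
A = 10 (A = Add(Pow(-4, 2), Mul(-1, Add(18, Mul(-12, Pow(1, -1))))) = Add(16, Mul(-1, Add(18, Mul(-12, 1)))) = Add(16, Mul(-1, Add(18, -12))) = Add(16, Mul(-1, 6)) = Add(16, -6) = 10)
Mul(24, Function('u')(A, Mul(39, Pow(60, -1)))) = Mul(24, -57) = -1368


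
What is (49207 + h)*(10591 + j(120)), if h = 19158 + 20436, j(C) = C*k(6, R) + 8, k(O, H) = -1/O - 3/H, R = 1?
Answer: 907457419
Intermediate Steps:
j(C) = 8 - 19*C/6 (j(C) = C*(-1/6 - 3/1) + 8 = C*(-1*1/6 - 3*1) + 8 = C*(-1/6 - 3) + 8 = C*(-19/6) + 8 = -19*C/6 + 8 = 8 - 19*C/6)
h = 39594
(49207 + h)*(10591 + j(120)) = (49207 + 39594)*(10591 + (8 - 19/6*120)) = 88801*(10591 + (8 - 380)) = 88801*(10591 - 372) = 88801*10219 = 907457419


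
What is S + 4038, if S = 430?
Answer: 4468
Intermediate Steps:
S + 4038 = 430 + 4038 = 4468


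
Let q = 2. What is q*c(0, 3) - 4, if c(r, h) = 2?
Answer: 0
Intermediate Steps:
q*c(0, 3) - 4 = 2*2 - 4 = 4 - 4 = 0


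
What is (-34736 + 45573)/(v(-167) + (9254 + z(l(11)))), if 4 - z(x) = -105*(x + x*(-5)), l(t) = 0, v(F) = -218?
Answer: 10837/9040 ≈ 1.1988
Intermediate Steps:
z(x) = 4 - 420*x (z(x) = 4 - (-105)*(x + x*(-5)) = 4 - (-105)*(x - 5*x) = 4 - (-105)*(-4*x) = 4 - 420*x)
(-34736 + 45573)/(v(-167) + (9254 + z(l(11)))) = (-34736 + 45573)/(-218 + (9254 + (4 - 420*0))) = 10837/(-218 + (9254 + (4 + 0))) = 10837/(-218 + (9254 + 4)) = 10837/(-218 + 9258) = 10837/9040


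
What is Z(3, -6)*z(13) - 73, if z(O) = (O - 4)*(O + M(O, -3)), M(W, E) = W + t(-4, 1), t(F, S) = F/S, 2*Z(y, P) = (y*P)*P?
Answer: 10619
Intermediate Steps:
Z(y, P) = y*P²/2 (Z(y, P) = ((y*P)*P)/2 = ((P*y)*P)/2 = (y*P²)/2 = y*P²/2)
M(W, E) = -4 + W (M(W, E) = W - 4/1 = W - 4*1 = W - 4 = -4 + W)
z(O) = (-4 + O)*(-4 + 2*O) (z(O) = (O - 4)*(O + (-4 + O)) = (-4 + O)*(-4 + 2*O))
Z(3, -6)*z(13) - 73 = ((½)*3*(-6)²)*(16 - 12*13 + 2*13²) - 73 = ((½)*3*36)*(16 - 156 + 2*169) - 73 = 54*(16 - 156 + 338) - 73 = 54*198 - 73 = 10692 - 73 = 10619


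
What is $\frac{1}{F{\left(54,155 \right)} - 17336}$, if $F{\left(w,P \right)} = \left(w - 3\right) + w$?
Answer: $- \frac{1}{17231} \approx -5.8035 \cdot 10^{-5}$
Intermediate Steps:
$F{\left(w,P \right)} = -3 + 2 w$ ($F{\left(w,P \right)} = \left(-3 + w\right) + w = -3 + 2 w$)
$\frac{1}{F{\left(54,155 \right)} - 17336} = \frac{1}{\left(-3 + 2 \cdot 54\right) - 17336} = \frac{1}{\left(-3 + 108\right) - 17336} = \frac{1}{105 - 17336} = \frac{1}{-17231} = - \frac{1}{17231}$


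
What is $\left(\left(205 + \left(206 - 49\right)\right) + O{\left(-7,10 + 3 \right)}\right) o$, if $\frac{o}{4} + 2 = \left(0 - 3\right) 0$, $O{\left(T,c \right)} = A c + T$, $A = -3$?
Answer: $-2528$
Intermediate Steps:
$O{\left(T,c \right)} = T - 3 c$ ($O{\left(T,c \right)} = - 3 c + T = T - 3 c$)
$o = -8$ ($o = -8 + 4 \left(0 - 3\right) 0 = -8 + 4 \left(\left(-3\right) 0\right) = -8 + 4 \cdot 0 = -8 + 0 = -8$)
$\left(\left(205 + \left(206 - 49\right)\right) + O{\left(-7,10 + 3 \right)}\right) o = \left(\left(205 + \left(206 - 49\right)\right) - \left(7 + 3 \left(10 + 3\right)\right)\right) \left(-8\right) = \left(\left(205 + 157\right) - 46\right) \left(-8\right) = \left(362 - 46\right) \left(-8\right) = 316 \left(-8\right) = -2528$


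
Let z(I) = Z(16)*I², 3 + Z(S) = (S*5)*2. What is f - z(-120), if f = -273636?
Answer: -2534436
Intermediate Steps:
Z(S) = -3 + 10*S (Z(S) = -3 + (S*5)*2 = -3 + (5*S)*2 = -3 + 10*S)
z(I) = 157*I² (z(I) = (-3 + 10*16)*I² = (-3 + 160)*I² = 157*I²)
f - z(-120) = -273636 - 157*(-120)² = -273636 - 157*14400 = -273636 - 1*2260800 = -273636 - 2260800 = -2534436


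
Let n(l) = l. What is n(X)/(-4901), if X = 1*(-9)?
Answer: 9/4901 ≈ 0.0018364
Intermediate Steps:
X = -9
n(X)/(-4901) = -9/(-4901) = -9*(-1/4901) = 9/4901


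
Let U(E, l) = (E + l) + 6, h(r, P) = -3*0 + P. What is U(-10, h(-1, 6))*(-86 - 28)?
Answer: -228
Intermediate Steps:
h(r, P) = P (h(r, P) = 0 + P = P)
U(E, l) = 6 + E + l
U(-10, h(-1, 6))*(-86 - 28) = (6 - 10 + 6)*(-86 - 28) = 2*(-114) = -228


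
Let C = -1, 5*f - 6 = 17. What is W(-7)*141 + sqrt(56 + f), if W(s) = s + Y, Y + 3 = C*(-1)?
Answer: -1269 + sqrt(1515)/5 ≈ -1261.2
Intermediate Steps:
f = 23/5 (f = 6/5 + (1/5)*17 = 6/5 + 17/5 = 23/5 ≈ 4.6000)
Y = -2 (Y = -3 - 1*(-1) = -3 + 1 = -2)
W(s) = -2 + s (W(s) = s - 2 = -2 + s)
W(-7)*141 + sqrt(56 + f) = (-2 - 7)*141 + sqrt(56 + 23/5) = -9*141 + sqrt(303/5) = -1269 + sqrt(1515)/5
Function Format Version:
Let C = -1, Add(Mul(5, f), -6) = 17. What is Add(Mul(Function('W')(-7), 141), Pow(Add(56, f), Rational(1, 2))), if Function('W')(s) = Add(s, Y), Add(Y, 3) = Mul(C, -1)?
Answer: Add(-1269, Mul(Rational(1, 5), Pow(1515, Rational(1, 2)))) ≈ -1261.2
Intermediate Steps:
f = Rational(23, 5) (f = Add(Rational(6, 5), Mul(Rational(1, 5), 17)) = Add(Rational(6, 5), Rational(17, 5)) = Rational(23, 5) ≈ 4.6000)
Y = -2 (Y = Add(-3, Mul(-1, -1)) = Add(-3, 1) = -2)
Function('W')(s) = Add(-2, s) (Function('W')(s) = Add(s, -2) = Add(-2, s))
Add(Mul(Function('W')(-7), 141), Pow(Add(56, f), Rational(1, 2))) = Add(Mul(Add(-2, -7), 141), Pow(Add(56, Rational(23, 5)), Rational(1, 2))) = Add(Mul(-9, 141), Pow(Rational(303, 5), Rational(1, 2))) = Add(-1269, Mul(Rational(1, 5), Pow(1515, Rational(1, 2))))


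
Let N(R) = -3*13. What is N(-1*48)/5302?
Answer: -39/5302 ≈ -0.0073557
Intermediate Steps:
N(R) = -39
N(-1*48)/5302 = -39/5302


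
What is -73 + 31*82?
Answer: 2469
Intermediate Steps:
-73 + 31*82 = -73 + 2542 = 2469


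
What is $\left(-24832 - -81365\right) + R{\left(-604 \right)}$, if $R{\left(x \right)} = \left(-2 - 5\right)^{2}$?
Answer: $56582$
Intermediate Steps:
$R{\left(x \right)} = 49$ ($R{\left(x \right)} = \left(-7\right)^{2} = 49$)
$\left(-24832 - -81365\right) + R{\left(-604 \right)} = \left(-24832 - -81365\right) + 49 = \left(-24832 + 81365\right) + 49 = 56533 + 49 = 56582$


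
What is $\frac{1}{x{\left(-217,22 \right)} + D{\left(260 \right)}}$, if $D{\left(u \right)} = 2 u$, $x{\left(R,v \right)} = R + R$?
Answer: $\frac{1}{86} \approx 0.011628$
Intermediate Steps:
$x{\left(R,v \right)} = 2 R$
$\frac{1}{x{\left(-217,22 \right)} + D{\left(260 \right)}} = \frac{1}{2 \left(-217\right) + 2 \cdot 260} = \frac{1}{-434 + 520} = \frac{1}{86}$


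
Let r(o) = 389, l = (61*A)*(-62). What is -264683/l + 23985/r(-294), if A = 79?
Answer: 7269152017/116224642 ≈ 62.544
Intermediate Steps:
l = -298778 (l = (61*79)*(-62) = 4819*(-62) = -298778)
-264683/l + 23985/r(-294) = -264683/(-298778) + 23985/389 = -264683*(-1/298778) + 23985*(1/389) = 264683/298778 + 23985/389 = 7269152017/116224642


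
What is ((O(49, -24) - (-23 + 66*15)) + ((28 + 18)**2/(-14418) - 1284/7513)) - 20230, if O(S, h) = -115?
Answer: -1154301061814/54161217 ≈ -21312.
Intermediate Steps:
((O(49, -24) - (-23 + 66*15)) + ((28 + 18)**2/(-14418) - 1284/7513)) - 20230 = ((-115 - (-23 + 66*15)) + ((28 + 18)**2/(-14418) - 1284/7513)) - 20230 = ((-115 - (-23 + 990)) + (46**2*(-1/14418) - 1284*1/7513)) - 20230 = ((-115 - 1*967) + (2116*(-1/14418) - 1284/7513)) - 20230 = ((-115 - 967) + (-1058/7209 - 1284/7513)) - 20230 = (-1082 - 17205110/54161217) - 20230 = -58619641904/54161217 - 20230 = -1154301061814/54161217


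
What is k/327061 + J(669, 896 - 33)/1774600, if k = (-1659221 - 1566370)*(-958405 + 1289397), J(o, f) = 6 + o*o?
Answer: -1894642344574580613/580402450600 ≈ -3.2644e+6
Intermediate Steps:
J(o, f) = 6 + o**2
k = -1067644816272 (k = -3225591*330992 = -1067644816272)
k/327061 + J(669, 896 - 33)/1774600 = -1067644816272/327061 + (6 + 669**2)/1774600 = -1067644816272*1/327061 + (6 + 447561)*(1/1774600) = -1067644816272/327061 + 447567*(1/1774600) = -1067644816272/327061 + 447567/1774600 = -1894642344574580613/580402450600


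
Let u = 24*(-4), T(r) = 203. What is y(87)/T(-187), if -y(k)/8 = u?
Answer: 768/203 ≈ 3.7833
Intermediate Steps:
u = -96
y(k) = 768 (y(k) = -8*(-96) = 768)
y(87)/T(-187) = 768/203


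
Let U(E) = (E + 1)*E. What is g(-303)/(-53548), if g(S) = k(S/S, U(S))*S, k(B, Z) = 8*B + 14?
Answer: 303/2434 ≈ 0.12449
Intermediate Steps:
U(E) = E*(1 + E) (U(E) = (1 + E)*E = E*(1 + E))
k(B, Z) = 14 + 8*B
g(S) = 22*S (g(S) = (14 + 8*(S/S))*S = (14 + 8*1)*S = (14 + 8)*S = 22*S)
g(-303)/(-53548) = (22*(-303))/(-53548) = -6666*(-1/53548) = 303/2434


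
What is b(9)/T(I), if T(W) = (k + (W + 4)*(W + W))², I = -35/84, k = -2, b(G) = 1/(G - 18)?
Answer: -576/128881 ≈ -0.0044692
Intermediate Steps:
b(G) = 1/(-18 + G)
I = -5/12 (I = -35*1/84 = -5/12 ≈ -0.41667)
T(W) = (-2 + 2*W*(4 + W))² (T(W) = (-2 + (W + 4)*(W + W))² = (-2 + (4 + W)*(2*W))² = (-2 + 2*W*(4 + W))²)
b(9)/T(I) = 1/((-18 + 9)*((4*(-1 + (-5/12)² + 4*(-5/12))²))) = 1/((-9)*((4*(-1 + 25/144 - 5/3)²))) = -1/(9*(4*(-359/144)²)) = -1/(9*(4*(128881/20736))) = -1/(9*128881/5184) = -⅑*5184/128881 = -576/128881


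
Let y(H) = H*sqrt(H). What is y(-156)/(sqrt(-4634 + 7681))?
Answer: -312*I*sqrt(118833)/3047 ≈ -35.298*I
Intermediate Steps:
y(H) = H**(3/2)
y(-156)/(sqrt(-4634 + 7681)) = (-156)**(3/2)/(sqrt(-4634 + 7681)) = (-312*I*sqrt(39))/(sqrt(3047)) = (-312*I*sqrt(39))*(sqrt(3047)/3047) = -312*I*sqrt(118833)/3047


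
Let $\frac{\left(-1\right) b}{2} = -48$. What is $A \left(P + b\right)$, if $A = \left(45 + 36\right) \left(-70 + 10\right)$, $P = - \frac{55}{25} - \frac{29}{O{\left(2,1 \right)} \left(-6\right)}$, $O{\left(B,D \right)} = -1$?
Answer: $-432378$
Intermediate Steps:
$b = 96$ ($b = \left(-2\right) \left(-48\right) = 96$)
$P = - \frac{211}{30}$ ($P = - \frac{55}{25} - \frac{29}{\left(-1\right) \left(-6\right)} = \left(-55\right) \frac{1}{25} - \frac{29}{6} = - \frac{11}{5} - \frac{29}{6} = - \frac{211}{30} \approx -7.0333$)
$A = -4860$ ($A = 81 \left(-60\right) = -4860$)
$A \left(P + b\right) = - 4860 \left(- \frac{211}{30} + 96\right) = \left(-4860\right) \frac{2669}{30} = -432378$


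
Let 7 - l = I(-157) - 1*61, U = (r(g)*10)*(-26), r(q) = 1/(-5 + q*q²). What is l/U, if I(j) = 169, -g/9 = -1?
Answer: 18281/65 ≈ 281.25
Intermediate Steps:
g = 9 (g = -9*(-1) = 9)
r(q) = 1/(-5 + q³)
U = -65/181 (U = (10/(-5 + 9³))*(-26) = (10/(-5 + 729))*(-26) = (10/724)*(-26) = ((1/724)*10)*(-26) = (5/362)*(-26) = -65/181 ≈ -0.35912)
l = -101 (l = 7 - (169 - 1*61) = 7 - (169 - 61) = 7 - 1*108 = 7 - 108 = -101)
l/U = -101/(-65/181) = -101*(-181/65) = 18281/65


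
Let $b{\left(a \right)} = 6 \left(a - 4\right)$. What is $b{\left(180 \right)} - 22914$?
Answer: $-21858$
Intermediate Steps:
$b{\left(a \right)} = -24 + 6 a$ ($b{\left(a \right)} = 6 \left(-4 + a\right) = -24 + 6 a$)
$b{\left(180 \right)} - 22914 = \left(-24 + 6 \cdot 180\right) - 22914 = \left(-24 + 1080\right) - 22914 = 1056 - 22914 = -21858$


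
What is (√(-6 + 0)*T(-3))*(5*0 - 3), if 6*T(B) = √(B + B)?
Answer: 3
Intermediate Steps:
T(B) = √2*√B/6 (T(B) = √(B + B)/6 = √(2*B)/6 = (√2*√B)/6 = √2*√B/6)
(√(-6 + 0)*T(-3))*(5*0 - 3) = (√(-6 + 0)*(√2*√(-3)/6))*(5*0 - 3) = (√(-6)*(√2*(I*√3)/6))*(0 - 3) = ((I*√6)*(I*√6/6))*(-3) = -1*(-3) = 3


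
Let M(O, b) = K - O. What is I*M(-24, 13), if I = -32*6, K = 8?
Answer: -6144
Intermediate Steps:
I = -192
M(O, b) = 8 - O
I*M(-24, 13) = -192*(8 - 1*(-24)) = -192*(8 + 24) = -192*32 = -6144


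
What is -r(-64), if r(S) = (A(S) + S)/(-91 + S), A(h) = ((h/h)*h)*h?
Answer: 4032/155 ≈ 26.013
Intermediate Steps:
A(h) = h**2 (A(h) = (1*h)*h = h*h = h**2)
r(S) = (S + S**2)/(-91 + S) (r(S) = (S**2 + S)/(-91 + S) = (S + S**2)/(-91 + S))
-r(-64) = -(-64)*(1 - 64)/(-91 - 64) = -(-64)*(-63)/(-155) = -(-64)*(-1)*(-63)/155 = -1*(-4032/155) = 4032/155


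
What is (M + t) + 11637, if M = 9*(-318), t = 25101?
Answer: 33876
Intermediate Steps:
M = -2862
(M + t) + 11637 = (-2862 + 25101) + 11637 = 22239 + 11637 = 33876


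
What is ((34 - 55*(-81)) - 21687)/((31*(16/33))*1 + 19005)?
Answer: -567534/627661 ≈ -0.90420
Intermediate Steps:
((34 - 55*(-81)) - 21687)/((31*(16/33))*1 + 19005) = ((34 + 4455) - 21687)/((31*(16*(1/33)))*1 + 19005) = (4489 - 21687)/((31*(16/33))*1 + 19005) = -17198/((496/33)*1 + 19005) = -17198/(496/33 + 19005) = -17198/627661/33 = -17198*33/627661 = -567534/627661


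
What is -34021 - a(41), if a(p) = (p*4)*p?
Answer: -40745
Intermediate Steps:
a(p) = 4*p**2 (a(p) = (4*p)*p = 4*p**2)
-34021 - a(41) = -34021 - 4*41**2 = -34021 - 4*1681 = -34021 - 1*6724 = -34021 - 6724 = -40745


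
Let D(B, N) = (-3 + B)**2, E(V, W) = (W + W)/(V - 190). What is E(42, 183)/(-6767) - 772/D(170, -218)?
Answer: -381481489/13965639862 ≈ -0.027316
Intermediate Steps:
E(V, W) = 2*W/(-190 + V) (E(V, W) = (2*W)/(-190 + V) = 2*W/(-190 + V))
E(42, 183)/(-6767) - 772/D(170, -218) = (2*183/(-190 + 42))/(-6767) - 772/(-3 + 170)**2 = (2*183/(-148))*(-1/6767) - 772/(167**2) = (2*183*(-1/148))*(-1/6767) - 772/27889 = -183/74*(-1/6767) - 772*1/27889 = 183/500758 - 772/27889 = -381481489/13965639862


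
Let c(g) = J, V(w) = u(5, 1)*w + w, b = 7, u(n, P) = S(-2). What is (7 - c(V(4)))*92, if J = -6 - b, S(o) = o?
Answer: 1840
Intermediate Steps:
u(n, P) = -2
V(w) = -w (V(w) = -2*w + w = -w)
J = -13 (J = -6 - 1*7 = -6 - 7 = -13)
c(g) = -13
(7 - c(V(4)))*92 = (7 - 1*(-13))*92 = (7 + 13)*92 = 20*92 = 1840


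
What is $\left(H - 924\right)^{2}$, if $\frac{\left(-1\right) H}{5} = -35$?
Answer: $561001$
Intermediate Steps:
$H = 175$ ($H = \left(-5\right) \left(-35\right) = 175$)
$\left(H - 924\right)^{2} = \left(175 - 924\right)^{2} = \left(-749\right)^{2} = 561001$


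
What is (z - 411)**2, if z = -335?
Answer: 556516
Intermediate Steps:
(z - 411)**2 = (-335 - 411)**2 = (-746)**2 = 556516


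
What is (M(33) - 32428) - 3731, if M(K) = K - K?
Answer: -36159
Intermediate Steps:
M(K) = 0
(M(33) - 32428) - 3731 = (0 - 32428) - 3731 = -32428 - 3731 = -36159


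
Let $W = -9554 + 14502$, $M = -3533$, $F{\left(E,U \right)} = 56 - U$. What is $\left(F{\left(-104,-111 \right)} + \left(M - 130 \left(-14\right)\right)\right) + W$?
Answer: $3402$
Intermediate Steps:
$W = 4948$
$\left(F{\left(-104,-111 \right)} + \left(M - 130 \left(-14\right)\right)\right) + W = \left(\left(56 - -111\right) - \left(3533 + 130 \left(-14\right)\right)\right) + 4948 = \left(\left(56 + 111\right) - 1713\right) + 4948 = \left(167 + \left(-3533 + 1820\right)\right) + 4948 = \left(167 - 1713\right) + 4948 = -1546 + 4948 = 3402$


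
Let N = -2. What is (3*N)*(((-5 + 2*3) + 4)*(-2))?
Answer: 60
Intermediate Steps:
(3*N)*(((-5 + 2*3) + 4)*(-2)) = (3*(-2))*(((-5 + 2*3) + 4)*(-2)) = -6*((-5 + 6) + 4)*(-2) = -6*(1 + 4)*(-2) = -30*(-2) = -6*(-10) = 60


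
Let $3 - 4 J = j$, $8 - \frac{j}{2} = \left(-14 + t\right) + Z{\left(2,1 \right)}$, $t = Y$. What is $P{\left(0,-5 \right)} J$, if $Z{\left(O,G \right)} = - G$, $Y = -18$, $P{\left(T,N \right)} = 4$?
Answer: $-79$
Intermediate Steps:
$t = -18$
$j = 82$ ($j = 16 - 2 \left(\left(-14 - 18\right) - 1\right) = 16 - 2 \left(-32 - 1\right) = 16 - -66 = 16 + 66 = 82$)
$J = - \frac{79}{4}$ ($J = \frac{3}{4} - \frac{41}{2} = - \frac{79}{4} \approx -19.75$)
$P{\left(0,-5 \right)} J = 4 \left(- \frac{79}{4}\right) = -79$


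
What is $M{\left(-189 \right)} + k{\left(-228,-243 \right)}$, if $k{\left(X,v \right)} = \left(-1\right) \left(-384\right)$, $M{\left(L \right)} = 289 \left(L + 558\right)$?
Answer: $107025$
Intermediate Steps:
$M{\left(L \right)} = 161262 + 289 L$ ($M{\left(L \right)} = 289 \left(558 + L\right) = 161262 + 289 L$)
$k{\left(X,v \right)} = 384$
$M{\left(-189 \right)} + k{\left(-228,-243 \right)} = \left(161262 + 289 \left(-189\right)\right) + 384 = \left(161262 - 54621\right) + 384 = 106641 + 384 = 107025$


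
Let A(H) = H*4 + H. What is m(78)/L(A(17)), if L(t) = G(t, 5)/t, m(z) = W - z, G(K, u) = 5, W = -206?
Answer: -4828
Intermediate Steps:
A(H) = 5*H (A(H) = 4*H + H = 5*H)
m(z) = -206 - z
L(t) = 5/t
m(78)/L(A(17)) = (-206 - 1*78)/((5/((5*17)))) = (-206 - 78)/((5/85)) = -284/(5*(1/85)) = -284/1/17 = -284*17 = -4828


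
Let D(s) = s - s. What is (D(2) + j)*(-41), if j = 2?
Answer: -82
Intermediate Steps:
D(s) = 0
(D(2) + j)*(-41) = (0 + 2)*(-41) = 2*(-41) = -82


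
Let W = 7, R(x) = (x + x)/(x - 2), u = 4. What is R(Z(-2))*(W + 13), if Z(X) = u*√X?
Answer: 80*√2/(I + 2*√2) ≈ 35.556 - 12.571*I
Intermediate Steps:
Z(X) = 4*√X
R(x) = 2*x/(-2 + x) (R(x) = (2*x)/(-2 + x) = 2*x/(-2 + x))
R(Z(-2))*(W + 13) = (2*(4*√(-2))/(-2 + 4*√(-2)))*(7 + 13) = (2*(4*(I*√2))/(-2 + 4*(I*√2)))*20 = (2*(4*I*√2)/(-2 + 4*I*√2))*20 = (8*I*√2/(-2 + 4*I*√2))*20 = 160*I*√2/(-2 + 4*I*√2)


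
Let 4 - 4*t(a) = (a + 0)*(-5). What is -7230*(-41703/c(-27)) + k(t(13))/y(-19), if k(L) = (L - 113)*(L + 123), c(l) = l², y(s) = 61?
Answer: 32679972257/79056 ≈ 4.1338e+5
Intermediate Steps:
t(a) = 1 + 5*a/4 (t(a) = 1 - (a + 0)*(-5)/4 = 1 - a*(-5)/4 = 1 - (-5)*a/4 = 1 + 5*a/4)
k(L) = (-113 + L)*(123 + L)
-7230*(-41703/c(-27)) + k(t(13))/y(-19) = -7230/((-27)²/(-41703)) + (-13899 + (1 + (5/4)*13)² + 10*(1 + (5/4)*13))/61 = -7230/(729*(-1/41703)) + (-13899 + (1 + 65/4)² + 10*(1 + 65/4))*(1/61) = -7230/(-243/13901) + (-13899 + (69/4)² + 10*(69/4))*(1/61) = -7230*(-13901/243) + (-13899 + 4761/16 + 345/2)*(1/61) = 33501410/81 - 214863/16*1/61 = 33501410/81 - 214863/976 = 32679972257/79056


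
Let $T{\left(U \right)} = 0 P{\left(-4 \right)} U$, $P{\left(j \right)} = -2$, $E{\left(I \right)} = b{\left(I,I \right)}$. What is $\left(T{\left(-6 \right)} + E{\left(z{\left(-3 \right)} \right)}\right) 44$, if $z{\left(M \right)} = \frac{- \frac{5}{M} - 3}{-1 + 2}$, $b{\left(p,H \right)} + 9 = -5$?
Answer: $-616$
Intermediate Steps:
$b{\left(p,H \right)} = -14$ ($b{\left(p,H \right)} = -9 - 5 = -14$)
$z{\left(M \right)} = -3 - \frac{5}{M}$ ($z{\left(M \right)} = \frac{-3 - \frac{5}{M}}{1} = \left(-3 - \frac{5}{M}\right) 1 = -3 - \frac{5}{M}$)
$E{\left(I \right)} = -14$
$T{\left(U \right)} = 0$ ($T{\left(U \right)} = 0 \left(-2\right) U = 0 U = 0$)
$\left(T{\left(-6 \right)} + E{\left(z{\left(-3 \right)} \right)}\right) 44 = \left(0 - 14\right) 44 = \left(-14\right) 44 = -616$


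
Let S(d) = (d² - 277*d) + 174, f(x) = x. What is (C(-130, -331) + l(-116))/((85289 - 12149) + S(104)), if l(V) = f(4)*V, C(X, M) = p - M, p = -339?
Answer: -236/27661 ≈ -0.0085319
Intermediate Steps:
S(d) = 174 + d² - 277*d
C(X, M) = -339 - M
l(V) = 4*V
(C(-130, -331) + l(-116))/((85289 - 12149) + S(104)) = ((-339 - 1*(-331)) + 4*(-116))/((85289 - 12149) + (174 + 104² - 277*104)) = ((-339 + 331) - 464)/(73140 + (174 + 10816 - 28808)) = (-8 - 464)/(73140 - 17818) = -472/55322 = -472*1/55322 = -236/27661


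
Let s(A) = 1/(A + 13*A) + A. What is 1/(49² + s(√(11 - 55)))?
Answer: 20706224/49716022049 - 17220*I*√11/49716022049 ≈ 0.00041649 - 1.1488e-6*I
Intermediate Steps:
s(A) = A + 1/(14*A) (s(A) = 1/(14*A) + A = A + 1/(14*A))
1/(49² + s(√(11 - 55))) = 1/(49² + (√(11 - 55) + 1/(14*(√(11 - 55))))) = 1/(2401 + (√(-44) + 1/(14*(√(-44))))) = 1/(2401 + (2*I*√11 + 1/(14*((2*I*√11))))) = 1/(2401 + (2*I*√11 + (-I*√11/22)/14)) = 1/(2401 + (2*I*√11 - I*√11/308)) = 1/(2401 + 615*I*√11/308)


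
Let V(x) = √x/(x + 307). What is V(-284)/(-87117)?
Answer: -2*I*√71/2003691 ≈ -8.4106e-6*I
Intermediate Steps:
V(x) = √x/(307 + x)
V(-284)/(-87117) = (√(-284)/(307 - 284))/(-87117) = ((2*I*√71)/23)*(-1/87117) = ((2*I*√71)*(1/23))*(-1/87117) = (2*I*√71/23)*(-1/87117) = -2*I*√71/2003691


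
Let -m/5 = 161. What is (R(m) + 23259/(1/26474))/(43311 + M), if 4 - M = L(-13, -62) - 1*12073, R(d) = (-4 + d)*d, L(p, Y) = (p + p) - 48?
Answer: 616410011/55462 ≈ 11114.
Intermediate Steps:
m = -805 (m = -5*161 = -805)
L(p, Y) = -48 + 2*p (L(p, Y) = 2*p - 48 = -48 + 2*p)
R(d) = d*(-4 + d)
M = 12151 (M = 4 - ((-48 + 2*(-13)) - 1*12073) = 4 - ((-48 - 26) - 12073) = 4 - (-74 - 12073) = 4 - 1*(-12147) = 4 + 12147 = 12151)
(R(m) + 23259/(1/26474))/(43311 + M) = (-805*(-4 - 805) + 23259/(1/26474))/(43311 + 12151) = (-805*(-809) + 23259/(1/26474))/55462 = (651245 + 23259*26474)*(1/55462) = (651245 + 615758766)*(1/55462) = 616410011*(1/55462) = 616410011/55462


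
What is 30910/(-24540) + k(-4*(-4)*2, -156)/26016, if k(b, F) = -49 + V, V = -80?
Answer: -13455337/10640544 ≈ -1.2645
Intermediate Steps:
k(b, F) = -129 (k(b, F) = -49 - 80 = -129)
30910/(-24540) + k(-4*(-4)*2, -156)/26016 = 30910/(-24540) - 129/26016 = 30910*(-1/24540) - 129*1/26016 = -3091/2454 - 43/8672 = -13455337/10640544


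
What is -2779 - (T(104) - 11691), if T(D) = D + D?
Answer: 8704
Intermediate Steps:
T(D) = 2*D
-2779 - (T(104) - 11691) = -2779 - (2*104 - 11691) = -2779 - (208 - 11691) = -2779 - 1*(-11483) = -2779 + 11483 = 8704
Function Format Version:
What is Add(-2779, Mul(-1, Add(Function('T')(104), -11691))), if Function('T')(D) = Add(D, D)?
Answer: 8704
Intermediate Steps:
Function('T')(D) = Mul(2, D)
Add(-2779, Mul(-1, Add(Function('T')(104), -11691))) = Add(-2779, Mul(-1, Add(Mul(2, 104), -11691))) = Add(-2779, Mul(-1, Add(208, -11691))) = Add(-2779, Mul(-1, -11483)) = Add(-2779, 11483) = 8704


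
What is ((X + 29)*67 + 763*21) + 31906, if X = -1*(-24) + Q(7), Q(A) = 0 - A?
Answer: 51011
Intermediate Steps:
Q(A) = -A
X = 17 (X = -1*(-24) - 1*7 = 24 - 7 = 17)
((X + 29)*67 + 763*21) + 31906 = ((17 + 29)*67 + 763*21) + 31906 = (46*67 + 16023) + 31906 = (3082 + 16023) + 31906 = 19105 + 31906 = 51011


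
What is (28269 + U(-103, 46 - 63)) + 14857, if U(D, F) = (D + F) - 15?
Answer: 42991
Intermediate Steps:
U(D, F) = -15 + D + F
(28269 + U(-103, 46 - 63)) + 14857 = (28269 + (-15 - 103 + (46 - 63))) + 14857 = (28269 + (-15 - 103 - 17)) + 14857 = (28269 - 135) + 14857 = 28134 + 14857 = 42991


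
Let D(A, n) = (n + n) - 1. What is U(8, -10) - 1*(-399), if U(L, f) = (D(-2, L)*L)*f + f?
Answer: -811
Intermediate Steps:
D(A, n) = -1 + 2*n (D(A, n) = 2*n - 1 = -1 + 2*n)
U(L, f) = f + L*f*(-1 + 2*L) (U(L, f) = ((-1 + 2*L)*L)*f + f = (L*(-1 + 2*L))*f + f = L*f*(-1 + 2*L) + f = f + L*f*(-1 + 2*L))
U(8, -10) - 1*(-399) = -10*(1 + 8*(-1 + 2*8)) - 1*(-399) = -10*(1 + 8*(-1 + 16)) + 399 = -10*(1 + 8*15) + 399 = -10*(1 + 120) + 399 = -10*121 + 399 = -1210 + 399 = -811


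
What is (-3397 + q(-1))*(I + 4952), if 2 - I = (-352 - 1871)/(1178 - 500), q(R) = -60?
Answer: -3873032665/226 ≈ -1.7137e+7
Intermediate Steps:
I = 1193/226 (I = 2 - (-352 - 1871)/(1178 - 500) = 2 - (-2223)/678 = 2 - 1*(-741/226) = 2 + 741/226 = 1193/226 ≈ 5.2788)
(-3397 + q(-1))*(I + 4952) = (-3397 - 60)*(1193/226 + 4952) = -3457*1120345/226 = -3873032665/226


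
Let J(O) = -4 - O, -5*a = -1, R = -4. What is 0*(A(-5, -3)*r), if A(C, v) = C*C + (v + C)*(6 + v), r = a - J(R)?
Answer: 0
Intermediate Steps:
a = ⅕ (a = -⅕*(-1) = ⅕ ≈ 0.20000)
r = ⅕ (r = ⅕ - (-4 - 1*(-4)) = ⅕ - (-4 + 4) = ⅕ - 1*0 = ⅕ + 0 = ⅕ ≈ 0.20000)
A(C, v) = C² + (6 + v)*(C + v) (A(C, v) = C² + (C + v)*(6 + v) = C² + (6 + v)*(C + v))
0*(A(-5, -3)*r) = 0*(((-5)² + (-3)² + 6*(-5) + 6*(-3) - 5*(-3))*(⅕)) = 0*((25 + 9 - 30 - 18 + 15)*(⅕)) = 0*(1*(⅕)) = 0*(⅕) = 0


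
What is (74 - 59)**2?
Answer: 225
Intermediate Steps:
(74 - 59)**2 = 15**2 = 225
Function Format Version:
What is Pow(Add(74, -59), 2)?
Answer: 225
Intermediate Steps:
Pow(Add(74, -59), 2) = Pow(15, 2) = 225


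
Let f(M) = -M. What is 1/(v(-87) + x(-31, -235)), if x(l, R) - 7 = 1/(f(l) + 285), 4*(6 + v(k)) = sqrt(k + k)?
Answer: 100172/1186423 - 24964*I*sqrt(174)/1186423 ≈ 0.084432 - 0.27755*I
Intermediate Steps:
v(k) = -6 + sqrt(2)*sqrt(k)/4 (v(k) = -6 + sqrt(k + k)/4 = -6 + sqrt(2*k)/4 = -6 + (sqrt(2)*sqrt(k))/4 = -6 + sqrt(2)*sqrt(k)/4)
x(l, R) = 7 + 1/(285 - l) (x(l, R) = 7 + 1/(-l + 285) = 7 + 1/(285 - l))
1/(v(-87) + x(-31, -235)) = 1/((-6 + sqrt(2)*sqrt(-87)/4) + (-1996 + 7*(-31))/(-285 - 31)) = 1/((-6 + sqrt(2)*(I*sqrt(87))/4) + (-1996 - 217)/(-316)) = 1/((-6 + I*sqrt(174)/4) - 1/316*(-2213)) = 1/((-6 + I*sqrt(174)/4) + 2213/316) = 1/(317/316 + I*sqrt(174)/4)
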